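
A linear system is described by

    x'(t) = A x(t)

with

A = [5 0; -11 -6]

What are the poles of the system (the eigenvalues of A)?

det(sI - A) = s^2 - (tr A)s + det A, with tr A = 5 + (-6) = -1 and det A = 5·(-6) - 0·(-11) = -30 - 0 = -30.
So p(s) = det(sI - A) = s^2 + s - 30.
Factor s^2 + s - 30: two numbers with sum -1 and product -30 are 5 and -6, so s^2 + s - 30 = (s - 5)(s + 6).
Hence p(s) = (s - 5) (s + 6), with roots -6, 5.
At least one eigenvalue has non-negative real part, so the system is not asymptotically stable.

-6, 5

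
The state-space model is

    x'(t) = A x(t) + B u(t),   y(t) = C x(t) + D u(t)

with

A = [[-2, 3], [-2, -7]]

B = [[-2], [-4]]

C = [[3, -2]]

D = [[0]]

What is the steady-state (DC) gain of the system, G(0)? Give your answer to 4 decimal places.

G(0) = C(-A)^{-1}B + D = -C A^{-1} B + D.
det A = 20, so A^{-1} = (1/20)·adj(A) = [[-7/20, -3/20], [1/10, -1/10]]
A^{-1} B = [13/10, 1/5]^T
C A^{-1} B = 7/2
G(0) = D - C A^{-1} B = 0 - (7/2) = -7/2 ≈ -3.5000

-3.5000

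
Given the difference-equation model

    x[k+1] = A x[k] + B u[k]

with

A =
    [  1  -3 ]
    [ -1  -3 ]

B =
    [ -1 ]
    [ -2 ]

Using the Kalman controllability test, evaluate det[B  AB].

AB = [[5], [7]]
Controllability matrix C = [B  AB] = [[-1, 5], [-2, 7]]
det(C) = (-1)·7 - 5·(-2) = -7 - (-10) = 3
Since det(C) ≠ 0, rank(C) = 2 and the system is completely controllable.

3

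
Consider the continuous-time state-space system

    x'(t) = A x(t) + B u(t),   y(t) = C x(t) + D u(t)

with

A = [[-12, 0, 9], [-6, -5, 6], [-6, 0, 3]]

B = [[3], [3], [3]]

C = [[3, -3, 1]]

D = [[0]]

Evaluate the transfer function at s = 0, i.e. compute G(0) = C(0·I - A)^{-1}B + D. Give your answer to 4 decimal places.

2.2000

G(0) = C(-A)^{-1}B + D = -C A^{-1} B + D.
det A = -90, so A^{-1} = (1/-90)·adj(A) = [[1/6, 0, -1/2], [1/5, -1/5, -1/5], [1/3, 0, -2/3]]
A^{-1} B = [-1, -3/5, -1]^T
C A^{-1} B = -11/5
G(0) = D - C A^{-1} B = 0 - (-11/5) = 11/5 ≈ 2.2000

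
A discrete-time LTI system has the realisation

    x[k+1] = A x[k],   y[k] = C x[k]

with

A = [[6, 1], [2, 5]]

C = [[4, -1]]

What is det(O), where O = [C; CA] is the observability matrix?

18

CA = [[22, -1]]
Observability matrix O = [C; CA] = [[4, -1], [22, -1]]
det(O) = 4·(-1) - (-1)·22 = -4 - (-22) = 18
Since det(O) ≠ 0, rank(O) = 2 and the system is completely observable.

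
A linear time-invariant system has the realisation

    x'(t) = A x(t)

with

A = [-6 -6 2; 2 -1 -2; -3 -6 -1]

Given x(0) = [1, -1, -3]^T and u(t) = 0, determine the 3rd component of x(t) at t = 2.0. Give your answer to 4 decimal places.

-0.7853

det(sI - A) = s^3 - (tr A)s^2 + (M11 + M22 + M33)s - det A, where Mii is the 2×2 principal minor of A obtained by deleting row i and column i.
tr A = (-6) + (-1) + (-1) = -8; M11 = (-1)·(-1) - (-2)·(-6) = 1 - 12 = -11; M22 = (-6)·(-1) - 2·(-3) = 6 - (-6) = 12; M33 = (-6)·(-1) - (-6)·2 = 6 - (-12) = 18; sum of minors = 19.
det A = (-6)·((-1)·(-1) - (-2)·(-6)) - (-6)·(2·(-1) - (-2)·(-3)) + 2·(2·(-6) - (-1)·(-3)) = (-6)·(-11) - (-6)·(-8) + 2·(-15) = -12.
So p(s) = det(sI - A) = s^3 + 8s^2 + 19s + 12.
Rational-root test: any integer root divides 12. Testing small divisors, s = -1 works: p(-1) = -1 + 8 + (-19) + 12 = 0, so (s + 1) is a factor.
Dividing, p(s) = (s + 1)(s^2 + 7s + 12).
Factor s^2 + 7s + 12: two numbers with sum -7 and product 12 are -3 and -4, so s^2 + 7s + 12 = (s + 3)(s + 4).
Hence p(s) = (s + 1) (s + 3) (s + 4), with roots -4, -3, -1.
The eigenvalues -4, -3, -1 are distinct and real, so A is diagonalisable and x(t) = e^{At} x(0) = V diag(e^{λ_i t}) V^{-1} x(0), where the columns of V are the eigenvectors.
λ = -4: A - (-4)I = [[-2, -6, 2], [2, 3, -2], [-3, -6, 3]]. v must be orthogonal to every row; (row 1) × (row 2) = [6, 0, 6], so take v_1 = [1, 0, 1]^T.
λ = -3: A - (-3)I = [[-3, -6, 2], [2, 2, -2], [-3, -6, 2]]. v must be orthogonal to every row; (row 1) × (row 2) = [8, -2, 6], so take v_2 = [4, -1, 3]^T.
λ = -1: A - (-1)I = [[-5, -6, 2], [2, 0, -2], [-3, -6, 0]]. v must be orthogonal to every row; (row 1) × (row 2) = [12, -6, 12], so take v_3 = [-2, 1, -2]^T.
V = [v_1 v_2 v_3] = [[1, 4, -2], [0, -1, 1], [1, 3, -2]] has det V = 1, so V^{-1} = adj(V)/det V = [[-1, 2, 2], [1, 0, -1], [1, 1, -1]].
Modal coordinates z(0) = V^{-1} x(0): (-1)·1 + 2·(-1) + 2·(-3) = -9; 1·1 + 0·(-1) + (-1)·(-3) = 4; 1·1 + 1·(-1) + (-1)·(-3) = 3; so z(0) = [-9, 4, 3]^T.
x_3(t) = Σ_i (v_i)_3 · z_i(0) · e^{λ_i t} (row 3 of V times the modal terms).
x_3(2.0) = 1·(-9)·e^{-4·2.0} + 3·4·e^{-3·2.0} + (-2)·3·e^{-1·2.0} = (-9)·0.000335 + 12·0.002479 + (-6)·0.135335 = -0.7853.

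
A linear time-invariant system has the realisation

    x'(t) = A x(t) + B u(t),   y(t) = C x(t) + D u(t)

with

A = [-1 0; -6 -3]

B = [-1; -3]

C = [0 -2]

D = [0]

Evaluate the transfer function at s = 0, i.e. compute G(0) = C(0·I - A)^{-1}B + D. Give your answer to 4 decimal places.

-2.0000

G(0) = C(-A)^{-1}B + D = -C A^{-1} B + D.
det A = 3, so A^{-1} = (1/3)·adj(A) = [[-1, 0], [2, -1/3]]
A^{-1} B = [1, -1]^T
C A^{-1} B = 2
G(0) = D - C A^{-1} B = 0 - (2) = -2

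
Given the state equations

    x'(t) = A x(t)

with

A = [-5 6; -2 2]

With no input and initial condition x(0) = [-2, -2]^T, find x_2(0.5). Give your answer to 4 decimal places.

det(sI - A) = s^2 - (tr A)s + det A, with tr A = (-5) + 2 = -3 and det A = (-5)·2 - 6·(-2) = -10 - (-12) = 2.
So p(s) = det(sI - A) = s^2 + 3s + 2.
Factor s^2 + 3s + 2: two numbers with sum -3 and product 2 are -1 and -2, so s^2 + 3s + 2 = (s + 1)(s + 2).
Hence p(s) = (s + 1) (s + 2), with roots -2, -1.
The eigenvalues -2, -1 are distinct and real, so A is diagonalisable and x(t) = e^{At} x(0) = V diag(e^{λ_i t}) V^{-1} x(0), where the columns of V are the eigenvectors.
λ = -2: A - (-2)I = [[-3, 6], [-2, 4]]. Row 1 gives (-3)·v1 + 6·v2 = 0, so take v_1 = [2, 1]^T.
λ = -1: A - (-1)I = [[-4, 6], [-2, 3]]. Row 1 gives (-4)·v1 + 6·v2 = 0, so take v_2 = [3, 2]^T.
V = [v_1 v_2] = [[2, 3], [1, 2]] has det V = 1, so V^{-1} = adj(V)/det V = [[2, -3], [-1, 2]].
Modal coordinates z(0) = V^{-1} x(0): 2·(-2) + (-3)·(-2) = 2; (-1)·(-2) + 2·(-2) = -2; so z(0) = [2, -2]^T.
x_2(t) = Σ_i (v_i)_2 · z_i(0) · e^{λ_i t} (row 2 of V times the modal terms).
x_2(0.5) = 1·2·e^{-2·0.5} + 2·(-2)·e^{-1·0.5} = 2·0.367879 + (-4)·0.606531 = -1.6904.

-1.6904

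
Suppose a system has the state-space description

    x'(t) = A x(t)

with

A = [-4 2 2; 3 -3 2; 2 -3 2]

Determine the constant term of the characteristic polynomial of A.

Expand det(sI - A) for the 3×3 matrix.
p(s) = s^3 + 5s^2 - 6s + 10.
(Check: constant term = det(-A) = (-1)^3 det A = 10; coefficient of s^2 = -tr A = 5.)
The constant term is 10.

10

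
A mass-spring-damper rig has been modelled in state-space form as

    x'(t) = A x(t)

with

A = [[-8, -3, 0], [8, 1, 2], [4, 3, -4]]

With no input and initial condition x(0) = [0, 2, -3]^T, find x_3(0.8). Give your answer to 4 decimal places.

det(sI - A) = s^3 - (tr A)s^2 + (M11 + M22 + M33)s - det A, where Mii is the 2×2 principal minor of A obtained by deleting row i and column i.
tr A = (-8) + 1 + (-4) = -11; M11 = 1·(-4) - 2·3 = -4 - 6 = -10; M22 = (-8)·(-4) - 0·4 = 32 - 0 = 32; M33 = (-8)·1 - (-3)·8 = -8 - (-24) = 16; sum of minors = 38.
det A = (-8)·(1·(-4) - 2·3) - (-3)·(8·(-4) - 2·4) + 0·(8·3 - 1·4) = (-8)·(-10) - (-3)·(-40) + 0·20 = -40.
So p(s) = det(sI - A) = s^3 + 11s^2 + 38s + 40.
Rational-root test: any integer root divides 40. Testing small divisors, s = -2 works: p(-2) = -8 + 44 + (-76) + 40 = 0, so (s + 2) is a factor.
Dividing, p(s) = (s + 2)(s^2 + 9s + 20).
Factor s^2 + 9s + 20: two numbers with sum -9 and product 20 are -4 and -5, so s^2 + 9s + 20 = (s + 4)(s + 5).
Hence p(s) = (s + 2) (s + 4) (s + 5), with roots -5, -4, -2.
The eigenvalues -5, -4, -2 are distinct and real, so A is diagonalisable and x(t) = e^{At} x(0) = V diag(e^{λ_i t}) V^{-1} x(0), where the columns of V are the eigenvectors.
λ = -5: A - (-5)I = [[-3, -3, 0], [8, 6, 2], [4, 3, 1]]. v must be orthogonal to every row; (row 1) × (row 2) = [-6, 6, 6], so take v_1 = [-1, 1, 1]^T.
λ = -4: A - (-4)I = [[-4, -3, 0], [8, 5, 2], [4, 3, 0]]. v must be orthogonal to every row; (row 1) × (row 2) = [-6, 8, 4], so take v_2 = [-3, 4, 2]^T.
λ = -2: A - (-2)I = [[-6, -3, 0], [8, 3, 2], [4, 3, -2]]. v must be orthogonal to every row; (row 1) × (row 2) = [-6, 12, 6], so take v_3 = [1, -2, -1]^T.
V = [v_1 v_2 v_3] = [[-1, -3, 1], [1, 4, -2], [1, 2, -1]] has det V = 1, so V^{-1} = adj(V)/det V = [[0, -1, 2], [-1, 0, -1], [-2, -1, -1]].
Modal coordinates z(0) = V^{-1} x(0): 0·0 + (-1)·2 + 2·(-3) = -8; (-1)·0 + 0·2 + (-1)·(-3) = 3; (-2)·0 + (-1)·2 + (-1)·(-3) = 1; so z(0) = [-8, 3, 1]^T.
x_3(t) = Σ_i (v_i)_3 · z_i(0) · e^{λ_i t} (row 3 of V times the modal terms).
x_3(0.8) = 1·(-8)·e^{-5·0.8} + 2·3·e^{-4·0.8} + (-1)·1·e^{-2·0.8} = (-8)·0.01831564 + 6·0.04076220 + (-1)·0.20189652 = -0.1038.

-0.1038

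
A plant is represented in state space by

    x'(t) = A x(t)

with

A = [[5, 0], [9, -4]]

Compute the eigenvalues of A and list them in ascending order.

-4, 5

det(sI - A) = s^2 - (tr A)s + det A, with tr A = 5 + (-4) = 1 and det A = 5·(-4) - 0·9 = -20 - 0 = -20.
So p(s) = det(sI - A) = s^2 - s - 20.
Factor s^2 - s - 20: two numbers with sum 1 and product -20 are 5 and -4, so s^2 - s - 20 = (s - 5)(s + 4).
Hence p(s) = (s - 5) (s + 4), with roots -4, 5.
At least one eigenvalue has non-negative real part, so the system is not asymptotically stable.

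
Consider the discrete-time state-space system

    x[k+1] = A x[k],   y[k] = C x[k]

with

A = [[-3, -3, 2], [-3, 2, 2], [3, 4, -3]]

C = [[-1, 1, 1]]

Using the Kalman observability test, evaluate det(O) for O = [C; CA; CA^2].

144

CA = [[3, 9, -3]]
CA^2 = [[-45, -3, 33]]
Observability matrix O = [C; CA; CA^2] = [[-1, 1, 1], [3, 9, -3], [-45, -3, 33]]
Expanding along the first row, det(O) = (-1)·(9·33 - (-3)·(-3)) - 1·(3·33 - (-3)·(-45)) + 1·(3·(-3) - 9·(-45)) = (-1)·288 - 1·(-36) + 1·396 = 144
Since det(O) ≠ 0, rank(O) = 3 and the system is completely observable.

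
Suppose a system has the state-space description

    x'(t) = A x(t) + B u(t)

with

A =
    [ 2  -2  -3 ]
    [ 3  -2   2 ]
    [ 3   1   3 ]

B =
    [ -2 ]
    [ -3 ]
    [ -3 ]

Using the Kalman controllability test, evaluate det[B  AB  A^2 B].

1332

AB = [[11], [-6], [-18]]
A^2B = [[88], [9], [-27]]
Controllability matrix C = [B  AB  A^2B] = [[-2, 11, 88], [-3, -6, 9], [-3, -18, -27]]
Expanding along the first row, det(C) = (-2)·((-6)·(-27) - 9·(-18)) - 11·((-3)·(-27) - 9·(-3)) + 88·((-3)·(-18) - (-6)·(-3)) = (-2)·324 - 11·108 + 88·36 = 1332
Since det(C) ≠ 0, rank(C) = 3 and the system is completely controllable.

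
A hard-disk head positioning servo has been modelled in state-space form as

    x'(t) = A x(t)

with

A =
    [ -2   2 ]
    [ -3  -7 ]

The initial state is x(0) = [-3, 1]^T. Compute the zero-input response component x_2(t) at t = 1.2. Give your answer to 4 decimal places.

det(sI - A) = s^2 - (tr A)s + det A, with tr A = (-2) + (-7) = -9 and det A = (-2)·(-7) - 2·(-3) = 14 - (-6) = 20.
So p(s) = det(sI - A) = s^2 + 9s + 20.
Factor s^2 + 9s + 20: two numbers with sum -9 and product 20 are -4 and -5, so s^2 + 9s + 20 = (s + 4)(s + 5).
Hence p(s) = (s + 4) (s + 5), with roots -5, -4.
The eigenvalues -5, -4 are distinct and real, so A is diagonalisable and x(t) = e^{At} x(0) = V diag(e^{λ_i t}) V^{-1} x(0), where the columns of V are the eigenvectors.
λ = -5: A - (-5)I = [[3, 2], [-3, -2]]. Row 1 gives 3·v1 + 2·v2 = 0, so take v_1 = [-2, 3]^T.
λ = -4: A - (-4)I = [[2, 2], [-3, -3]]. Row 1 gives 2·v1 + 2·v2 = 0, so take v_2 = [1, -1]^T.
V = [v_1 v_2] = [[-2, 1], [3, -1]] has det V = -1, so V^{-1} = adj(V)/det V = [[1, 1], [3, 2]].
Modal coordinates z(0) = V^{-1} x(0): 1·(-3) + 1·1 = -2; 3·(-3) + 2·1 = -7; so z(0) = [-2, -7]^T.
x_2(t) = Σ_i (v_i)_2 · z_i(0) · e^{λ_i t} (row 2 of V times the modal terms).
x_2(1.2) = 3·(-2)·e^{-5·1.2} + (-1)·(-7)·e^{-4·1.2} = (-6)·0.002479 + 7·0.008230 = 0.0427.

0.0427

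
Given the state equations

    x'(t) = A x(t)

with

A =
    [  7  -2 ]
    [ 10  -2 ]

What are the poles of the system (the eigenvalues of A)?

det(sI - A) = s^2 - (tr A)s + det A, with tr A = 7 + (-2) = 5 and det A = 7·(-2) - (-2)·10 = -14 - (-20) = 6.
So p(s) = det(sI - A) = s^2 - 5s + 6.
Factor s^2 - 5s + 6: two numbers with sum 5 and product 6 are 3 and 2, so s^2 - 5s + 6 = (s - 3)(s - 2).
Hence p(s) = (s - 3) (s - 2), with roots 2, 3.
At least one eigenvalue has non-negative real part, so the system is not asymptotically stable.

2, 3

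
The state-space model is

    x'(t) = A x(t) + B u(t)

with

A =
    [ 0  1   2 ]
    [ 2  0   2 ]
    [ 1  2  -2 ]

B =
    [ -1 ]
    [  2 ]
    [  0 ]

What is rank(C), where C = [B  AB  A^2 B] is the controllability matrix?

3

AB = [[2], [-2], [3]]
A^2B = [[4], [10], [-8]]
Controllability matrix C = [B  AB  A^2B] = [[-1, 2, 4], [2, -2, 10], [0, 3, -8]]
det(C) = (-1)·((-2)·(-8) - 10·3) - 2·(2·(-8) - 10·0) + 4·(2·3 - (-2)·0) = (-1)·(-14) - 2·(-16) + 4·6 = 70 ≠ 0, so rank(C) = 3.
rank(C) = 3 = n, so the pair (A, B) is completely controllable.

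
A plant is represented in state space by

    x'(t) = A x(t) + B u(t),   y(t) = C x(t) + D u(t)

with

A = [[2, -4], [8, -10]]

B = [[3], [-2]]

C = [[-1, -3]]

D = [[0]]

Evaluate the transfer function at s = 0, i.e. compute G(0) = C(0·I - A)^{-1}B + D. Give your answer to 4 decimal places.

-10.1667

G(0) = C(-A)^{-1}B + D = -C A^{-1} B + D.
det A = 12, so A^{-1} = (1/12)·adj(A) = [[-5/6, 1/3], [-2/3, 1/6]]
A^{-1} B = [-19/6, -7/3]^T
C A^{-1} B = 61/6
G(0) = D - C A^{-1} B = 0 - (61/6) = -61/6 ≈ -10.1667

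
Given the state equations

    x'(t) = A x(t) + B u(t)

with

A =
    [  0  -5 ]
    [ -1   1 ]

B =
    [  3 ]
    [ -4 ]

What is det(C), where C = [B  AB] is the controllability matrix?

59

AB = [[20], [-7]]
Controllability matrix C = [B  AB] = [[3, 20], [-4, -7]]
det(C) = 3·(-7) - 20·(-4) = -21 - (-80) = 59
Since det(C) ≠ 0, rank(C) = 2 and the system is completely controllable.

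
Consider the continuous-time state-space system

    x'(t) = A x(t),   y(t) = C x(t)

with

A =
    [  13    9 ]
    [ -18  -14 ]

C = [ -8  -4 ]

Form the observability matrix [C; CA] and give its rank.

1

CA = [[-32, -16]]
Observability matrix O = [C; CA] = [[-8, -4], [-32, -16]]
Every row of O is a scalar multiple of row 1 = [-8, -4] (multipliers 1, 4), so the rows span a one-dimensional space.
O ≠ 0, hence rank(O) = 1.
rank(O) = 1 < n = 2, so the pair (A, C) is not completely observable.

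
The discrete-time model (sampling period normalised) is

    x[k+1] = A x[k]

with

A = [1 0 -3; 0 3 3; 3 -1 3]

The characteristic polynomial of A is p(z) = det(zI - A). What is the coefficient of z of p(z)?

Expand det(zI - A) for the 3×3 matrix.
p(z) = z^3 - 7z^2 + 27z - 39.
(Check: constant term = det(-A) = (-1)^3 det A = -39; coefficient of z^2 = -tr A = -7.)
The coefficient of z is 27.

27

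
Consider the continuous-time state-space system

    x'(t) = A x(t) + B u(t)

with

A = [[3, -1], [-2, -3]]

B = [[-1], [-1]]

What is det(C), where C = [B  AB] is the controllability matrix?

AB = [[-2], [5]]
Controllability matrix C = [B  AB] = [[-1, -2], [-1, 5]]
det(C) = (-1)·5 - (-2)·(-1) = -5 - 2 = -7
Since det(C) ≠ 0, rank(C) = 2 and the system is completely controllable.

-7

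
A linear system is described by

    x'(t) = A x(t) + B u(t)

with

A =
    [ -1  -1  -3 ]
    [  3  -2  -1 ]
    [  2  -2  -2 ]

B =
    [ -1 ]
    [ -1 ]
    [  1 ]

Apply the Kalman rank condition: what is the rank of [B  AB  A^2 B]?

3

AB = [[-1], [-2], [-2]]
A^2B = [[9], [3], [6]]
Controllability matrix C = [B  AB  A^2B] = [[-1, -1, 9], [-1, -2, 3], [1, -2, 6]]
det(C) = (-1)·((-2)·6 - 3·(-2)) - (-1)·((-1)·6 - 3·1) + 9·((-1)·(-2) - (-2)·1) = (-1)·(-6) - (-1)·(-9) + 9·4 = 33 ≠ 0, so rank(C) = 3.
rank(C) = 3 = n, so the pair (A, B) is completely controllable.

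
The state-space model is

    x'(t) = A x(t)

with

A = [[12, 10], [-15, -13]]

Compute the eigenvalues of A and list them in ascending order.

det(sI - A) = s^2 - (tr A)s + det A, with tr A = 12 + (-13) = -1 and det A = 12·(-13) - 10·(-15) = -156 - (-150) = -6.
So p(s) = det(sI - A) = s^2 + s - 6.
Factor s^2 + s - 6: two numbers with sum -1 and product -6 are 2 and -3, so s^2 + s - 6 = (s - 2)(s + 3).
Hence p(s) = (s - 2) (s + 3), with roots -3, 2.
At least one eigenvalue has non-negative real part, so the system is not asymptotically stable.

-3, 2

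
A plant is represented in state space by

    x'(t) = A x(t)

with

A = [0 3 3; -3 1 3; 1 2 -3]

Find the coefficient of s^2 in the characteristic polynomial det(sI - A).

Expand det(sI - A) for the 3×3 matrix.
p(s) = s^3 + 2s^2 - 3s + 39.
(Check: constant term = det(-A) = (-1)^3 det A = 39; coefficient of s^2 = -tr A = 2.)
The coefficient of s^2 is 2.

2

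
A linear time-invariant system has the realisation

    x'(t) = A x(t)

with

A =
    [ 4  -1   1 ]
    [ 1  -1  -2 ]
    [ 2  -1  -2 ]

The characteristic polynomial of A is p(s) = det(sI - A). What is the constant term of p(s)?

Expand det(sI - A) for the 3×3 matrix.
p(s) = s^3 - s^2 - 13s - 3.
(Check: constant term = det(-A) = (-1)^3 det A = -3; coefficient of s^2 = -tr A = -1.)
The constant term is -3.

-3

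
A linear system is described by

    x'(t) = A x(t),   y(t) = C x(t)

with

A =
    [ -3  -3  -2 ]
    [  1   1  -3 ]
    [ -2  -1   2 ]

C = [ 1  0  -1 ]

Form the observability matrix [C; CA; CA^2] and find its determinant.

7

CA = [[-1, -2, -4]]
CA^2 = [[9, 5, 0]]
Observability matrix O = [C; CA; CA^2] = [[1, 0, -1], [-1, -2, -4], [9, 5, 0]]
Expanding along the first row, det(O) = 1·((-2)·0 - (-4)·5) - 0·((-1)·0 - (-4)·9) + (-1)·((-1)·5 - (-2)·9) = 1·20 - 0·36 + (-1)·13 = 7
Since det(O) ≠ 0, rank(O) = 3 and the system is completely observable.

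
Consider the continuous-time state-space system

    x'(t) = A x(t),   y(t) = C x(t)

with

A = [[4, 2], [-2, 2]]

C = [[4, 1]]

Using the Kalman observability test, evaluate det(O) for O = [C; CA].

CA = [[14, 10]]
Observability matrix O = [C; CA] = [[4, 1], [14, 10]]
det(O) = 4·10 - 1·14 = 40 - 14 = 26
Since det(O) ≠ 0, rank(O) = 2 and the system is completely observable.

26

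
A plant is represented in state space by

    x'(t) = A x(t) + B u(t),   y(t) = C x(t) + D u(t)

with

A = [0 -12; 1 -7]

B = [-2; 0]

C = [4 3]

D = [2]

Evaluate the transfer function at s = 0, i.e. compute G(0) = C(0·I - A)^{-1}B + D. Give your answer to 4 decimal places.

-3.1667

G(0) = C(-A)^{-1}B + D = -C A^{-1} B + D.
det A = 12, so A^{-1} = (1/12)·adj(A) = [[-7/12, 1], [-1/12, 0]]
A^{-1} B = [7/6, 1/6]^T
C A^{-1} B = 31/6
G(0) = D - C A^{-1} B = 2 - (31/6) = -19/6 ≈ -3.1667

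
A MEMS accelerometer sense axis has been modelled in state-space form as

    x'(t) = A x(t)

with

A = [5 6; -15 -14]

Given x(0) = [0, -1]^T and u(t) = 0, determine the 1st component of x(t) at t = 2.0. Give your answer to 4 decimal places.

-0.0017

det(sI - A) = s^2 - (tr A)s + det A, with tr A = 5 + (-14) = -9 and det A = 5·(-14) - 6·(-15) = -70 - (-90) = 20.
So p(s) = det(sI - A) = s^2 + 9s + 20.
Factor s^2 + 9s + 20: two numbers with sum -9 and product 20 are -4 and -5, so s^2 + 9s + 20 = (s + 4)(s + 5).
Hence p(s) = (s + 4) (s + 5), with roots -5, -4.
The eigenvalues -5, -4 are distinct and real, so A is diagonalisable and x(t) = e^{At} x(0) = V diag(e^{λ_i t}) V^{-1} x(0), where the columns of V are the eigenvectors.
λ = -5: A - (-5)I = [[10, 6], [-15, -9]]. Row 1 gives 10·v1 + 6·v2 = 0, so take v_1 = [3, -5]^T.
λ = -4: A - (-4)I = [[9, 6], [-15, -10]]. Row 1 gives 9·v1 + 6·v2 = 0, so take v_2 = [-2, 3]^T.
V = [v_1 v_2] = [[3, -2], [-5, 3]] has det V = -1, so V^{-1} = adj(V)/det V = [[-3, -2], [-5, -3]].
Modal coordinates z(0) = V^{-1} x(0): (-3)·0 + (-2)·(-1) = 2; (-5)·0 + (-3)·(-1) = 3; so z(0) = [2, 3]^T.
x_1(t) = Σ_i (v_i)_1 · z_i(0) · e^{λ_i t} (row 1 of V times the modal terms).
x_1(2.0) = 3·2·e^{-5·2.0} + (-2)·3·e^{-4·2.0} = 6·0.000045 + (-6)·0.000335 = -0.0017.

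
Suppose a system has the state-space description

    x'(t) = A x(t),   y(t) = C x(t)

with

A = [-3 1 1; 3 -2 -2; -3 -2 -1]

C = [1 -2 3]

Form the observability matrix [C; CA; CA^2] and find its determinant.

CA = [[-18, -1, 2]]
CA^2 = [[45, -20, -18]]
Observability matrix O = [C; CA; CA^2] = [[1, -2, 3], [-18, -1, 2], [45, -20, -18]]
Expanding along the first row, det(O) = 1·((-1)·(-18) - 2·(-20)) - (-2)·((-18)·(-18) - 2·45) + 3·((-18)·(-20) - (-1)·45) = 1·58 - (-2)·234 + 3·405 = 1741
Since det(O) ≠ 0, rank(O) = 3 and the system is completely observable.

1741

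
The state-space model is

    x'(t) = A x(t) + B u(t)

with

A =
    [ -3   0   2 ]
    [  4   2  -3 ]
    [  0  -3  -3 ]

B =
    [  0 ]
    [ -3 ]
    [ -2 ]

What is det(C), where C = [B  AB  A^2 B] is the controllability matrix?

AB = [[-4], [0], [15]]
A^2B = [[42], [-61], [-45]]
Controllability matrix C = [B  AB  A^2B] = [[0, -4, 42], [-3, 0, -61], [-2, 15, -45]]
Expanding along the first row, det(C) = 0·(0·(-45) - (-61)·15) - (-4)·((-3)·(-45) - (-61)·(-2)) + 42·((-3)·15 - 0·(-2)) = 0·915 - (-4)·13 + 42·(-45) = -1838
Since det(C) ≠ 0, rank(C) = 3 and the system is completely controllable.

-1838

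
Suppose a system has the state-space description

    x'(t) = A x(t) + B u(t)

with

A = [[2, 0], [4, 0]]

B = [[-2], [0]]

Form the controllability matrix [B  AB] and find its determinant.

AB = [[-4], [-8]]
Controllability matrix C = [B  AB] = [[-2, -4], [0, -8]]
det(C) = (-2)·(-8) - (-4)·0 = 16 - 0 = 16
Since det(C) ≠ 0, rank(C) = 2 and the system is completely controllable.

16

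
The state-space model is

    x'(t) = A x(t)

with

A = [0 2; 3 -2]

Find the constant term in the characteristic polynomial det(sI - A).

-6

For a 2×2 matrix, det(sI - A) = s^2 - (tr A)s + det A.
tr A = -2, det A = -6.
So p(s) = s^2 + 2s - 6.
The constant term is -6.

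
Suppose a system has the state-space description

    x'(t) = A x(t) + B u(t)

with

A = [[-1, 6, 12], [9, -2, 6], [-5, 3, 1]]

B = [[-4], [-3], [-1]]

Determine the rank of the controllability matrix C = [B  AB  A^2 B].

2

AB = [[-26], [-36], [10]]
A^2B = [[-70], [-102], [32]]
Controllability matrix C = [B  AB  A^2B] = [[-4, -26, -70], [-3, -36, -102], [-1, 10, 32]]
The rows r1, r2, r3 of C are linearly dependent: -r1 + r2 + r3 = 0 (check each entry), so rank(C) ≤ 2.
The 2×2 minor from rows 1, 2, columns 1, 2 is (-4)·(-36) - (-26)·(-3) = 144 - 78 = 66 ≠ 0, so rank(C) = 2.
rank(C) = 2 < n = 3, so the pair (A, B) is not completely controllable.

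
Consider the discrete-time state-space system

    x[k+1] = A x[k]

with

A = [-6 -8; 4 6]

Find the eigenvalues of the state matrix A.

det(zI - A) = z^2 - (tr A)z + det A, with tr A = (-6) + 6 = 0 and det A = (-6)·6 - (-8)·4 = -36 - (-32) = -4.
So p(z) = det(zI - A) = z^2 - 4.
Factor z^2 - 4: two numbers with sum 0 and product -4 are 2 and -2, so z^2 - 4 = (z - 2)(z + 2).
Hence p(z) = (z - 2) (z + 2), with roots -2, 2.

-2, 2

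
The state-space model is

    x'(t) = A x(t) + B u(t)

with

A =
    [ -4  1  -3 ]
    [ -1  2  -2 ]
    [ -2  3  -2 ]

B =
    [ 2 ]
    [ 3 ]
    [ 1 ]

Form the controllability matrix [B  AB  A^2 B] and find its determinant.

539

AB = [[-8], [2], [3]]
A^2B = [[25], [6], [16]]
Controllability matrix C = [B  AB  A^2B] = [[2, -8, 25], [3, 2, 6], [1, 3, 16]]
Expanding along the first row, det(C) = 2·(2·16 - 6·3) - (-8)·(3·16 - 6·1) + 25·(3·3 - 2·1) = 2·14 - (-8)·42 + 25·7 = 539
Since det(C) ≠ 0, rank(C) = 3 and the system is completely controllable.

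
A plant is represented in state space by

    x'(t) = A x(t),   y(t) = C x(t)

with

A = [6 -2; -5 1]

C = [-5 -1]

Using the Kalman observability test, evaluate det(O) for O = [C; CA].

-70

CA = [[-25, 9]]
Observability matrix O = [C; CA] = [[-5, -1], [-25, 9]]
det(O) = (-5)·9 - (-1)·(-25) = -45 - 25 = -70
Since det(O) ≠ 0, rank(O) = 2 and the system is completely observable.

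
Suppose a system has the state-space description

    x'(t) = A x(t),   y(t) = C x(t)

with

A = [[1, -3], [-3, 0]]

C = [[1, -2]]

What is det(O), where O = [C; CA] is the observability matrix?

CA = [[7, -3]]
Observability matrix O = [C; CA] = [[1, -2], [7, -3]]
det(O) = 1·(-3) - (-2)·7 = -3 - (-14) = 11
Since det(O) ≠ 0, rank(O) = 2 and the system is completely observable.

11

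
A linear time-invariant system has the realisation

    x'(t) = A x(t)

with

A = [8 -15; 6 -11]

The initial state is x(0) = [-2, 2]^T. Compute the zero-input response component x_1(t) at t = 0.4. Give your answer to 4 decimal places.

-11.9482

det(sI - A) = s^2 - (tr A)s + det A, with tr A = 8 + (-11) = -3 and det A = 8·(-11) - (-15)·6 = -88 - (-90) = 2.
So p(s) = det(sI - A) = s^2 + 3s + 2.
Factor s^2 + 3s + 2: two numbers with sum -3 and product 2 are -1 and -2, so s^2 + 3s + 2 = (s + 1)(s + 2).
Hence p(s) = (s + 1) (s + 2), with roots -2, -1.
The eigenvalues -2, -1 are distinct and real, so A is diagonalisable and x(t) = e^{At} x(0) = V diag(e^{λ_i t}) V^{-1} x(0), where the columns of V are the eigenvectors.
λ = -2: A - (-2)I = [[10, -15], [6, -9]]. Row 1 gives 10·v1 + (-15)·v2 = 0, so take v_1 = [-3, -2]^T.
λ = -1: A - (-1)I = [[9, -15], [6, -10]]. Row 1 gives 9·v1 + (-15)·v2 = 0, so take v_2 = [-5, -3]^T.
V = [v_1 v_2] = [[-3, -5], [-2, -3]] has det V = -1, so V^{-1} = adj(V)/det V = [[3, -5], [-2, 3]].
Modal coordinates z(0) = V^{-1} x(0): 3·(-2) + (-5)·2 = -16; (-2)·(-2) + 3·2 = 10; so z(0) = [-16, 10]^T.
x_1(t) = Σ_i (v_i)_1 · z_i(0) · e^{λ_i t} (row 1 of V times the modal terms).
x_1(0.4) = (-3)·(-16)·e^{-2·0.4} + (-5)·10·e^{-1·0.4} = 48·0.449329 + (-50)·0.670320 = -11.9482.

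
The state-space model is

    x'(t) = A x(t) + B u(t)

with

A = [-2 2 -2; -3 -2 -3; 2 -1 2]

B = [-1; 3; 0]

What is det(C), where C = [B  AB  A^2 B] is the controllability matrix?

AB = [[8], [-3], [-5]]
A^2B = [[-12], [-3], [9]]
Controllability matrix C = [B  AB  A^2B] = [[-1, 8, -12], [3, -3, -3], [0, -5, 9]]
Expanding along the first row, det(C) = (-1)·((-3)·9 - (-3)·(-5)) - 8·(3·9 - (-3)·0) + (-12)·(3·(-5) - (-3)·0) = (-1)·(-42) - 8·27 + (-12)·(-15) = 6
Since det(C) ≠ 0, rank(C) = 3 and the system is completely controllable.

6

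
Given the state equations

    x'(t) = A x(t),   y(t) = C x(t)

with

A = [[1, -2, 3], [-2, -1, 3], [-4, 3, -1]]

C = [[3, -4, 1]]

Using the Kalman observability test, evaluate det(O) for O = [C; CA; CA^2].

670

CA = [[7, 1, -4]]
CA^2 = [[21, -27, 28]]
Observability matrix O = [C; CA; CA^2] = [[3, -4, 1], [7, 1, -4], [21, -27, 28]]
Expanding along the first row, det(O) = 3·(1·28 - (-4)·(-27)) - (-4)·(7·28 - (-4)·21) + 1·(7·(-27) - 1·21) = 3·(-80) - (-4)·280 + 1·(-210) = 670
Since det(O) ≠ 0, rank(O) = 3 and the system is completely observable.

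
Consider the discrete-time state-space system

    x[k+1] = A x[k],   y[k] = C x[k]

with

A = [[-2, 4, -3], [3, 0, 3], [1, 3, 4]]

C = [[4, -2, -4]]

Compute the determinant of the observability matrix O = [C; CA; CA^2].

CA = [[-18, 4, -34]]
CA^2 = [[14, -174, -70]]
Observability matrix O = [C; CA; CA^2] = [[4, -2, -4], [-18, 4, -34], [14, -174, -70]]
Expanding along the first row, det(O) = 4·(4·(-70) - (-34)·(-174)) - (-2)·((-18)·(-70) - (-34)·14) + (-4)·((-18)·(-174) - 4·14) = 4·(-6196) - (-2)·1736 + (-4)·3076 = -33616
Since det(O) ≠ 0, rank(O) = 3 and the system is completely observable.

-33616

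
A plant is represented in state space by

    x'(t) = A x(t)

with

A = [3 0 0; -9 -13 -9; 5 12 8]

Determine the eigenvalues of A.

-4, -1, 3

det(sI - A) = s^3 - (tr A)s^2 + (M11 + M22 + M33)s - det A, where Mii is the 2×2 principal minor of A obtained by deleting row i and column i.
tr A = 3 + (-13) + 8 = -2; M11 = (-13)·8 - (-9)·12 = -104 - (-108) = 4; M22 = 3·8 - 0·5 = 24 - 0 = 24; M33 = 3·(-13) - 0·(-9) = -39 - 0 = -39; sum of minors = -11.
det A = 3·((-13)·8 - (-9)·12) - 0·((-9)·8 - (-9)·5) + 0·((-9)·12 - (-13)·5) = 3·4 - 0·(-27) + 0·(-43) = 12.
So p(s) = det(sI - A) = s^3 + 2s^2 - 11s - 12.
Rational-root test: any integer root divides -12. Testing small divisors, s = -1 works: p(-1) = -1 + 2 + 11 + (-12) = 0, so (s + 1) is a factor.
Dividing, p(s) = (s + 1)(s^2 + s - 12).
Factor s^2 + s - 12: two numbers with sum -1 and product -12 are 3 and -4, so s^2 + s - 12 = (s - 3)(s + 4).
Hence p(s) = (s - 3) (s + 1) (s + 4), with roots -4, -1, 3.
At least one eigenvalue has non-negative real part, so the system is not asymptotically stable.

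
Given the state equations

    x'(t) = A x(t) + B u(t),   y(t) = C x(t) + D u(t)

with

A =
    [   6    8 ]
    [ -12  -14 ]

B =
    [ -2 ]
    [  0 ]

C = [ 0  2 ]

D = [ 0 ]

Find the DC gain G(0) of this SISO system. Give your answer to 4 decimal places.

4.0000

G(0) = C(-A)^{-1}B + D = -C A^{-1} B + D.
det A = 12, so A^{-1} = (1/12)·adj(A) = [[-7/6, -2/3], [1, 1/2]]
A^{-1} B = [7/3, -2]^T
C A^{-1} B = -4
G(0) = D - C A^{-1} B = 0 - (-4) = 4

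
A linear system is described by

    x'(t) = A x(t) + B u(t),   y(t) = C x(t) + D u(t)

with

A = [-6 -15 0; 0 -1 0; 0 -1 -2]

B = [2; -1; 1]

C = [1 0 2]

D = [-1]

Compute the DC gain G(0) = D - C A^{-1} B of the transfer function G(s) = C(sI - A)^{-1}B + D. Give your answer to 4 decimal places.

3.8333

G(0) = C(-A)^{-1}B + D = -C A^{-1} B + D.
det A = -12, so A^{-1} = (1/-12)·adj(A) = [[-1/6, 5/2, 0], [0, -1, 0], [0, 1/2, -1/2]]
A^{-1} B = [-17/6, 1, -1]^T
C A^{-1} B = -29/6
G(0) = D - C A^{-1} B = -1 - (-29/6) = 23/6 ≈ 3.8333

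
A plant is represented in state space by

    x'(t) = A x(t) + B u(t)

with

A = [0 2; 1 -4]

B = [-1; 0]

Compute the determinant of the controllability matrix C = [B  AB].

AB = [[0], [-1]]
Controllability matrix C = [B  AB] = [[-1, 0], [0, -1]]
det(C) = (-1)·(-1) - 0·0 = 1 - 0 = 1
Since det(C) ≠ 0, rank(C) = 2 and the system is completely controllable.

1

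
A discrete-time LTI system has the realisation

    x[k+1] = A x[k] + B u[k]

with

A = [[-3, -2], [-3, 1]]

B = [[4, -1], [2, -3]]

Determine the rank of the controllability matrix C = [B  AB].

2

AB = [[-16, 9], [-10, 0]]
Controllability matrix C = [B  AB] = [[4, -1, -16, 9], [2, -3, -10, 0]]
Take the 2×2 submatrix of C formed by columns 1, 2: [[4, -1], [2, -3]]. Its determinant is 4·(-3) - (-1)·2 = -12 - (-2) = -10 ≠ 0.
So rank(C) ≥ 2; since C has 2 rows, rank(C) = 2.
rank(C) = 2 = n, so the pair (A, B) is completely controllable.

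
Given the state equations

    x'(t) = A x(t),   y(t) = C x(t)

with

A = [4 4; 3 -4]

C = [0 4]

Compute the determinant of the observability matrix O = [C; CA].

-48

CA = [[12, -16]]
Observability matrix O = [C; CA] = [[0, 4], [12, -16]]
det(O) = 0·(-16) - 4·12 = 0 - 48 = -48
Since det(O) ≠ 0, rank(O) = 2 and the system is completely observable.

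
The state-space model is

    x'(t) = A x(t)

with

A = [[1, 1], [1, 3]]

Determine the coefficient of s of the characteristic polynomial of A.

For a 2×2 matrix, det(sI - A) = s^2 - (tr A)s + det A.
tr A = 4, det A = 2.
So p(s) = s^2 - 4s + 2.
The coefficient of s is -4.

-4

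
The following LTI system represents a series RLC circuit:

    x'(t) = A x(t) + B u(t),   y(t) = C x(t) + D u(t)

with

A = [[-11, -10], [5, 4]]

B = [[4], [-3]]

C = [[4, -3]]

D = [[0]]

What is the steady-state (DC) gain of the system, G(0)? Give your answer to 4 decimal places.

15.8333

G(0) = C(-A)^{-1}B + D = -C A^{-1} B + D.
det A = 6, so A^{-1} = (1/6)·adj(A) = [[2/3, 5/3], [-5/6, -11/6]]
A^{-1} B = [-7/3, 13/6]^T
C A^{-1} B = -95/6
G(0) = D - C A^{-1} B = 0 - (-95/6) = 95/6 ≈ 15.8333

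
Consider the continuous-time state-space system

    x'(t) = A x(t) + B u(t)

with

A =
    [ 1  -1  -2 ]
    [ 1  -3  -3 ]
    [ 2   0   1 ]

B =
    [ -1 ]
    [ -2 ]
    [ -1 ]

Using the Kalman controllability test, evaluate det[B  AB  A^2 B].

80

AB = [[3], [8], [-3]]
A^2B = [[1], [-12], [3]]
Controllability matrix C = [B  AB  A^2B] = [[-1, 3, 1], [-2, 8, -12], [-1, -3, 3]]
Expanding along the first row, det(C) = (-1)·(8·3 - (-12)·(-3)) - 3·((-2)·3 - (-12)·(-1)) + 1·((-2)·(-3) - 8·(-1)) = (-1)·(-12) - 3·(-18) + 1·14 = 80
Since det(C) ≠ 0, rank(C) = 3 and the system is completely controllable.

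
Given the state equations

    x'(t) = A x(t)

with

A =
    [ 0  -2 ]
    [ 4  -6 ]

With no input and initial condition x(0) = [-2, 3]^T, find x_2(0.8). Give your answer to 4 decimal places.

-1.0057

det(sI - A) = s^2 - (tr A)s + det A, with tr A = 0 + (-6) = -6 and det A = 0·(-6) - (-2)·4 = 0 - (-8) = 8.
So p(s) = det(sI - A) = s^2 + 6s + 8.
Factor s^2 + 6s + 8: two numbers with sum -6 and product 8 are -2 and -4, so s^2 + 6s + 8 = (s + 2)(s + 4).
Hence p(s) = (s + 2) (s + 4), with roots -4, -2.
The eigenvalues -4, -2 are distinct and real, so A is diagonalisable and x(t) = e^{At} x(0) = V diag(e^{λ_i t}) V^{-1} x(0), where the columns of V are the eigenvectors.
λ = -4: A - (-4)I = [[4, -2], [4, -2]]. Row 1 gives 4·v1 + (-2)·v2 = 0, so take v_1 = [1, 2]^T.
λ = -2: A - (-2)I = [[2, -2], [4, -4]]. Row 1 gives 2·v1 + (-2)·v2 = 0, so take v_2 = [1, 1]^T.
V = [v_1 v_2] = [[1, 1], [2, 1]] has det V = -1, so V^{-1} = adj(V)/det V = [[-1, 1], [2, -1]].
Modal coordinates z(0) = V^{-1} x(0): (-1)·(-2) + 1·3 = 5; 2·(-2) + (-1)·3 = -7; so z(0) = [5, -7]^T.
x_2(t) = Σ_i (v_i)_2 · z_i(0) · e^{λ_i t} (row 2 of V times the modal terms).
x_2(0.8) = 2·5·e^{-4·0.8} + 1·(-7)·e^{-2·0.8} = 10·0.040762 + (-7)·0.201897 = -1.0057.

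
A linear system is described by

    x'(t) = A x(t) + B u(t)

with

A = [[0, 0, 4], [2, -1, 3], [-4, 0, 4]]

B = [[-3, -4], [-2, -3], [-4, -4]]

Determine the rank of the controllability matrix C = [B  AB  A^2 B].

3

AB = [[-16, -16], [-16, -17], [-4, 0]]
A^2B = [[-16, 0], [-28, -15], [48, 64]]
Controllability matrix C = [B  AB  A^2B] = [[-3, -4, -16, -16, -16, 0], [-2, -3, -16, -17, -28, -15], [-4, -4, -4, 0, 48, 64]]
Take the 3×3 submatrix of C formed by columns 1, 2, 3: [[-3, -4, -16], [-2, -3, -16], [-4, -4, -4]]. Its determinant is (-3)·((-3)·(-4) - (-16)·(-4)) - (-4)·((-2)·(-4) - (-16)·(-4)) + (-16)·((-2)·(-4) - (-3)·(-4)) = (-3)·(-52) - (-4)·(-56) + (-16)·(-4) = -4 ≠ 0.
So rank(C) ≥ 3; since C has 3 rows, rank(C) = 3.
rank(C) = 3 = n, so the pair (A, B) is completely controllable.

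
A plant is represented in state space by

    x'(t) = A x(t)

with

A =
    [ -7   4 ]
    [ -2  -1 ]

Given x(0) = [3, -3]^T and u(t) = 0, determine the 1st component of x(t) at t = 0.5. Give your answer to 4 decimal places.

det(sI - A) = s^2 - (tr A)s + det A, with tr A = (-7) + (-1) = -8 and det A = (-7)·(-1) - 4·(-2) = 7 - (-8) = 15.
So p(s) = det(sI - A) = s^2 + 8s + 15.
Factor s^2 + 8s + 15: two numbers with sum -8 and product 15 are -3 and -5, so s^2 + 8s + 15 = (s + 3)(s + 5).
Hence p(s) = (s + 3) (s + 5), with roots -5, -3.
The eigenvalues -5, -3 are distinct and real, so A is diagonalisable and x(t) = e^{At} x(0) = V diag(e^{λ_i t}) V^{-1} x(0), where the columns of V are the eigenvectors.
λ = -5: A - (-5)I = [[-2, 4], [-2, 4]]. Row 1 gives (-2)·v1 + 4·v2 = 0, so take v_1 = [-2, -1]^T.
λ = -3: A - (-3)I = [[-4, 4], [-2, 2]]. Row 1 gives (-4)·v1 + 4·v2 = 0, so take v_2 = [1, 1]^T.
V = [v_1 v_2] = [[-2, 1], [-1, 1]] has det V = -1, so V^{-1} = adj(V)/det V = [[-1, 1], [-1, 2]].
Modal coordinates z(0) = V^{-1} x(0): (-1)·3 + 1·(-3) = -6; (-1)·3 + 2·(-3) = -9; so z(0) = [-6, -9]^T.
x_1(t) = Σ_i (v_i)_1 · z_i(0) · e^{λ_i t} (row 1 of V times the modal terms).
x_1(0.5) = (-2)·(-6)·e^{-5·0.5} + 1·(-9)·e^{-3·0.5} = 12·0.08208500 + (-9)·0.22313016 = -1.0232.

-1.0232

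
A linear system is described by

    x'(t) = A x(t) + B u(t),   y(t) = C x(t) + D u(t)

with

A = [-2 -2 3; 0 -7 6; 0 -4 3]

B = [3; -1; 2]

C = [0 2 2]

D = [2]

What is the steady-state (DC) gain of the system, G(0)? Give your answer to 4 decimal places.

24.0000

G(0) = C(-A)^{-1}B + D = -C A^{-1} B + D.
det A = -6, so A^{-1} = (1/-6)·adj(A) = [[-1/2, 1, -3/2], [0, 1, -2], [0, 4/3, -7/3]]
A^{-1} B = [-11/2, -5, -6]^T
C A^{-1} B = -22
G(0) = D - C A^{-1} B = 2 - (-22) = 24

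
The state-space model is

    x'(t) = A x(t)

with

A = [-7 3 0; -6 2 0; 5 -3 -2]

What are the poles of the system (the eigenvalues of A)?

-4, -2, -1

det(sI - A) = s^3 - (tr A)s^2 + (M11 + M22 + M33)s - det A, where Mii is the 2×2 principal minor of A obtained by deleting row i and column i.
tr A = (-7) + 2 + (-2) = -7; M11 = 2·(-2) - 0·(-3) = -4 - 0 = -4; M22 = (-7)·(-2) - 0·5 = 14 - 0 = 14; M33 = (-7)·2 - 3·(-6) = -14 - (-18) = 4; sum of minors = 14.
det A = (-7)·(2·(-2) - 0·(-3)) - 3·((-6)·(-2) - 0·5) + 0·((-6)·(-3) - 2·5) = (-7)·(-4) - 3·12 + 0·8 = -8.
So p(s) = det(sI - A) = s^3 + 7s^2 + 14s + 8.
Rational-root test: any integer root divides 8. Testing small divisors, s = -1 works: p(-1) = -1 + 7 + (-14) + 8 = 0, so (s + 1) is a factor.
Dividing, p(s) = (s + 1)(s^2 + 6s + 8).
Factor s^2 + 6s + 8: two numbers with sum -6 and product 8 are -2 and -4, so s^2 + 6s + 8 = (s + 2)(s + 4).
Hence p(s) = (s + 1) (s + 2) (s + 4), with roots -4, -2, -1.
All eigenvalues have negative real part, so the system is asymptotically stable.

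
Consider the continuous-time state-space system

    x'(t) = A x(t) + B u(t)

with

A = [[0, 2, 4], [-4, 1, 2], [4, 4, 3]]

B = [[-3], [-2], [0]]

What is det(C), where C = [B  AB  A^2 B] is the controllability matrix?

AB = [[-4], [10], [-20]]
A^2B = [[-60], [-14], [-36]]
Controllability matrix C = [B  AB  A^2B] = [[-3, -4, -60], [-2, 10, -14], [0, -20, -36]]
Expanding along the first row, det(C) = (-3)·(10·(-36) - (-14)·(-20)) - (-4)·((-2)·(-36) - (-14)·0) + (-60)·((-2)·(-20) - 10·0) = (-3)·(-640) - (-4)·72 + (-60)·40 = -192
Since det(C) ≠ 0, rank(C) = 3 and the system is completely controllable.

-192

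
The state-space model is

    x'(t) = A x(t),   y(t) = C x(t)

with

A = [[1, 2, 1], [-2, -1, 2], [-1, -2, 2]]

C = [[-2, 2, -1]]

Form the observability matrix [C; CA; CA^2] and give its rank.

CA = [[-5, -4, 0]]
CA^2 = [[3, -6, -13]]
Observability matrix O = [C; CA; CA^2] = [[-2, 2, -1], [-5, -4, 0], [3, -6, -13]]
det(O) = (-2)·((-4)·(-13) - 0·(-6)) - 2·((-5)·(-13) - 0·3) + (-1)·((-5)·(-6) - (-4)·3) = (-2)·52 - 2·65 + (-1)·42 = -276 ≠ 0, so rank(O) = 3.
rank(O) = 3 = n, so the pair (A, C) is completely observable.

3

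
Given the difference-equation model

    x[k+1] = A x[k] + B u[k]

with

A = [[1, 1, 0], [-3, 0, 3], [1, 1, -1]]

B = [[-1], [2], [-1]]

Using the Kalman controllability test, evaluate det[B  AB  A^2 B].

9

AB = [[1], [0], [2]]
A^2B = [[1], [3], [-1]]
Controllability matrix C = [B  AB  A^2B] = [[-1, 1, 1], [2, 0, 3], [-1, 2, -1]]
Expanding along the first row, det(C) = (-1)·(0·(-1) - 3·2) - 1·(2·(-1) - 3·(-1)) + 1·(2·2 - 0·(-1)) = (-1)·(-6) - 1·1 + 1·4 = 9
Since det(C) ≠ 0, rank(C) = 3 and the system is completely controllable.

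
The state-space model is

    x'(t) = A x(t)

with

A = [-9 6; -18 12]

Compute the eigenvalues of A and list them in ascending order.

det(sI - A) = s^2 - (tr A)s + det A, with tr A = (-9) + 12 = 3 and det A = (-9)·12 - 6·(-18) = -108 - (-108) = 0.
So p(s) = det(sI - A) = s^2 - 3s.
Factor s^2 - 3s: two numbers with sum 3 and product 0 are 3 and 0, so s^2 - 3s = s(s - 3).
Hence p(s) = s (s - 3), with roots 0, 3.
At least one eigenvalue has non-negative real part, so the system is not asymptotically stable.

0, 3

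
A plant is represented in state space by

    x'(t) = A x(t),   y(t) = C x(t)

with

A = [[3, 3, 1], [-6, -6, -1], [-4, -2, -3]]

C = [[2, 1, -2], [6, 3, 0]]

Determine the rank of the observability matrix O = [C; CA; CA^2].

CA = [[8, 4, 7], [0, 0, 3]]
CA^2 = [[-28, -14, -17], [-12, -6, -9]]
Observability matrix O = [C; CA; CA^2] = [[2, 1, -2], [6, 3, 0], [8, 4, 7], [0, 0, 3], [-28, -14, -17], [-12, -6, -9]]
The columns c1, c2, c3 of O are linearly dependent: -c1 + 2·c2 = 0 (check each entry), so rank(O) ≤ 2.
The 2×2 minor from rows 1, 2, columns 1, 3 is 2·0 - (-2)·6 = 0 - (-12) = 12 ≠ 0, so rank(O) = 2.
rank(O) = 2 < n = 3, so the pair (A, C) is not completely observable.

2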